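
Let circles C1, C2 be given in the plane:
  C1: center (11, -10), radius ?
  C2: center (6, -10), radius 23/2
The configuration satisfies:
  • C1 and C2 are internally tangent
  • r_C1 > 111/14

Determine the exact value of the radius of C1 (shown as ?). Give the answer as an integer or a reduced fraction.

1. [int C1,C2]  r_C1² − 23r_C1 + 429/4 = 0  ⇒  r_C1 = 13/2 or 33/2
2. given r_C1 > 111/14: keep 33/2

33/2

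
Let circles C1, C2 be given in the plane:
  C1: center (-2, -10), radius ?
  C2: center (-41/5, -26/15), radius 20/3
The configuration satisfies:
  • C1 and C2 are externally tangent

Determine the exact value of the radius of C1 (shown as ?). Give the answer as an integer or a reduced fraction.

1. [ext C1·C2]  r_C1² + (40/3)r_C1 − 187/3 = 0  ⇒  r_C1 = 11/3 (r>0 drops 1)

11/3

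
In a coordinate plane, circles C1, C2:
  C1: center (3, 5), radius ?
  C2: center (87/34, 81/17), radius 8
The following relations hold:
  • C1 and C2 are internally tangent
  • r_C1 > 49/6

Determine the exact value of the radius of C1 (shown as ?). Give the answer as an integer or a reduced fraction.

1. [int C1,C2]  r_C1² − 16r_C1 + 255/4 = 0  ⇒  r_C1 = 15/2 or 17/2
2. given r_C1 > 49/6: keep 17/2

17/2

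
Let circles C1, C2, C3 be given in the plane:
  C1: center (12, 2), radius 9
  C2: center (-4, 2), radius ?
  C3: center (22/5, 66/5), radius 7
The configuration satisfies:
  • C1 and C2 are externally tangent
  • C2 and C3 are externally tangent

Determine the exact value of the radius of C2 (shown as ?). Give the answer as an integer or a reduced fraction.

1. [ext C1·C2]  r_C2² + 18r_C2 − 175 = 0  ⇒  r_C2 = 7 (r>0 drops 1)
2. [ext C2·C3]  r_C2² + 14r_C2 − 147 = 0  ⇒  r_C2 = 7 (r>0 drops 1)

7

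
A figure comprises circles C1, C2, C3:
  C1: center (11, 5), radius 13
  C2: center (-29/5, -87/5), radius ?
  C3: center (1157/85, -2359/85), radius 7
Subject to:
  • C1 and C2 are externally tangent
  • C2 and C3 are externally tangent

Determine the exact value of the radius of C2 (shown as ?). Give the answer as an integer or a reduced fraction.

1. [ext C1·C2]  r_C2² + 26r_C2 − 615 = 0  ⇒  r_C2 = 15 (r>0 drops 1)
2. [ext C2·C3]  r_C2² + 14r_C2 − 435 = 0  ⇒  r_C2 = 15 (r>0 drops 1)

15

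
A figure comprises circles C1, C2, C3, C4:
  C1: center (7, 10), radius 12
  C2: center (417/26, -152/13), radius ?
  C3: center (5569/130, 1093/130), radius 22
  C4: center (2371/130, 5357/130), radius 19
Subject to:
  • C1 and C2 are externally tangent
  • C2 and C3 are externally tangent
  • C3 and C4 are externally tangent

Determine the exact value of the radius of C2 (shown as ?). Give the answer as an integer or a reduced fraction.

1. [ext C1·C2]  r_C2² + 24r_C2 − 1633/4 = 0  ⇒  r_C2 = 23/2 (r>0 drops 1)
2. [ext C2·C3]  r_C2² + 44r_C2 − 2553/4 = 0  ⇒  r_C2 = 23/2 (r>0 drops 1)

23/2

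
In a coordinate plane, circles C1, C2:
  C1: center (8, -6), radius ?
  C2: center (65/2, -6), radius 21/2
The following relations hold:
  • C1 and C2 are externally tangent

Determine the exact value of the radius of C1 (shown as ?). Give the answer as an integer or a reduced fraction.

1. [ext C1·C2]  r_C1² + 21r_C1 − 490 = 0  ⇒  r_C1 = 14 (r>0 drops 1)

14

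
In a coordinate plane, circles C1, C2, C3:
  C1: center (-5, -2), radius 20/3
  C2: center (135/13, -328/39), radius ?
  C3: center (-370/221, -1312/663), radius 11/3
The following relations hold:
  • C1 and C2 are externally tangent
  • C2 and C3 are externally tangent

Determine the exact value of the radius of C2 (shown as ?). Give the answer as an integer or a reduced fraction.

1. [ext C1·C2]  r_C2² + (40/3)r_C2 − 700/3 = 0  ⇒  r_C2 = 10 (r>0 drops 1)
2. [ext C2·C3]  r_C2² + (22/3)r_C2 − 520/3 = 0  ⇒  r_C2 = 10 (r>0 drops 1)

10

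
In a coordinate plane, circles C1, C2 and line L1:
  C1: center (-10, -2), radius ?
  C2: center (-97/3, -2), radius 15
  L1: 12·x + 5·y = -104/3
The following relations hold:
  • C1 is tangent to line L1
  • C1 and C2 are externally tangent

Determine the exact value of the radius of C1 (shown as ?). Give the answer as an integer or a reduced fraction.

1. [C1‖L1]  r_C1² − 484/9 = 0  ⇒  r_C1 = 22/3 (r>0 drops 1)
2. [ext C1·C2]  r_C1² + 30r_C1 − 2464/9 = 0  ⇒  r_C1 = 22/3 (r>0 drops 1)

22/3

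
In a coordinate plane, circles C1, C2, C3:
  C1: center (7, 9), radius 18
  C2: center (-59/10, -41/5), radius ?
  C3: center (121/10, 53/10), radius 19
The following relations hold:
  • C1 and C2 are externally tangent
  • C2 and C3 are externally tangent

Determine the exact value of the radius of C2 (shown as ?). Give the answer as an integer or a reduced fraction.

1. [ext C1·C2]  r_C2² + 36r_C2 − 553/4 = 0  ⇒  r_C2 = 7/2 (r>0 drops 1)
2. [ext C2·C3]  r_C2² + 38r_C2 − 581/4 = 0  ⇒  r_C2 = 7/2 (r>0 drops 1)

7/2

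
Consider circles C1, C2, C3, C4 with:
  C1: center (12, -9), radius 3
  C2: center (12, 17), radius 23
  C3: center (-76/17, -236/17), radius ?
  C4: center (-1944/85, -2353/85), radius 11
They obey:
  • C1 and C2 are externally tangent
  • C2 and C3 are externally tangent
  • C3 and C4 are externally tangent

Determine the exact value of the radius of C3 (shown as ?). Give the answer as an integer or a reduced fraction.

12

1. [ext C2·C3]  r_C3² + 46r_C3 − 696 = 0  ⇒  r_C3 = 12 (r>0 drops 1)
2. [ext C3·C4]  r_C3² + 22r_C3 − 408 = 0  ⇒  r_C3 = 12 (r>0 drops 1)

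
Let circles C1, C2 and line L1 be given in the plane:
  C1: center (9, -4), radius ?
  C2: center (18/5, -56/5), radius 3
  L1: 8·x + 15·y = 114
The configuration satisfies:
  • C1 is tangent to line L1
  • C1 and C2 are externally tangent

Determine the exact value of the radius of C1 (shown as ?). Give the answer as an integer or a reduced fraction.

6

1. [C1‖L1]  r_C1² − 36 = 0  ⇒  r_C1 = 6 (r>0 drops 1)
2. [ext C1·C2]  r_C1² + 6r_C1 − 72 = 0  ⇒  r_C1 = 6 (r>0 drops 1)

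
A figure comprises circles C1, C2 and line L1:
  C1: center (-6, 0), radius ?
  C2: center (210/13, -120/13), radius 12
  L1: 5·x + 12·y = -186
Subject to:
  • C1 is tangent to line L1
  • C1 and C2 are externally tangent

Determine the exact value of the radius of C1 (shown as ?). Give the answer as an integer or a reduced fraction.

1. [C1‖L1]  r_C1² − 144 = 0  ⇒  r_C1 = 12 (r>0 drops 1)
2. [ext C1·C2]  r_C1² + 24r_C1 − 432 = 0  ⇒  r_C1 = 12 (r>0 drops 1)

12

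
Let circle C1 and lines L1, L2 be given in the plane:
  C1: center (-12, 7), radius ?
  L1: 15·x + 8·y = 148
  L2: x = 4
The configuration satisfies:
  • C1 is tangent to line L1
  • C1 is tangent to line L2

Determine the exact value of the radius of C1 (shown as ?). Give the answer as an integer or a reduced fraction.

16

1. [C1‖L1]  r_C1² − 256 = 0  ⇒  r_C1 = 16 (r>0 drops 1)
2. [C1‖L2]  r_C1² − 256 = 0  ⇒  r_C1 = 16 (r>0 drops 1)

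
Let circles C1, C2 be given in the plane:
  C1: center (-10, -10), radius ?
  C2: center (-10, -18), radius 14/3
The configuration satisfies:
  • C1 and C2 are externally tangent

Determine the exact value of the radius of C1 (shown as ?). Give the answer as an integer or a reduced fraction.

10/3

1. [ext C1·C2]  r_C1² + (28/3)r_C1 − 380/9 = 0  ⇒  r_C1 = 10/3 (r>0 drops 1)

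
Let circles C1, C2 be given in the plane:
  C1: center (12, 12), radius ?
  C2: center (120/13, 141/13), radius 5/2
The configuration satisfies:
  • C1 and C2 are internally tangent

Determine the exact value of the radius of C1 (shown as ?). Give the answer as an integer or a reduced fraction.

11/2

1. [int C1,C2]  r_C1² − 5r_C1 − 11/4 = 0  ⇒  r_C1 = 11/2 (r>0 drops 1)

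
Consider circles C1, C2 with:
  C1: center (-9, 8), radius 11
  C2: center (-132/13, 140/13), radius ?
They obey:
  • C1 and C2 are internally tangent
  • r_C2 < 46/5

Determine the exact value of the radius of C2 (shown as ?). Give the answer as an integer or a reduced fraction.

1. [int C1,C2]  r_C2² − 22r_C2 + 112 = 0  ⇒  r_C2 = 8 or 14
2. given r_C2 < 46/5: keep 8

8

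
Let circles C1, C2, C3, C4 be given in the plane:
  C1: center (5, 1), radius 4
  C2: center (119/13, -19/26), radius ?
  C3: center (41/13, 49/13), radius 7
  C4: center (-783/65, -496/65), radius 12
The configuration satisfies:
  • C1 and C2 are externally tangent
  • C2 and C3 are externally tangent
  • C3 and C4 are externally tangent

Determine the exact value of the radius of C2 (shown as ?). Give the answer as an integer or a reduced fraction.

1. [ext C1·C2]  r_C2² + 8r_C2 − 17/4 = 0  ⇒  r_C2 = 1/2 (r>0 drops 1)
2. [ext C2·C3]  r_C2² + 14r_C2 − 29/4 = 0  ⇒  r_C2 = 1/2 (r>0 drops 1)

1/2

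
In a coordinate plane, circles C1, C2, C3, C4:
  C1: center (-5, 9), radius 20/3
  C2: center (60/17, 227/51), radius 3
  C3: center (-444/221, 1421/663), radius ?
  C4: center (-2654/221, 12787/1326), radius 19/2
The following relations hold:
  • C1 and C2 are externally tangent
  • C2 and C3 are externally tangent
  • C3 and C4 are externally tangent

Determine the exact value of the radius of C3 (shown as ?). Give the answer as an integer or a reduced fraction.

3

1. [ext C2·C3]  r_C3² + 6r_C3 − 27 = 0  ⇒  r_C3 = 3 (r>0 drops 1)
2. [ext C3·C4]  r_C3² + 19r_C3 − 66 = 0  ⇒  r_C3 = 3 (r>0 drops 1)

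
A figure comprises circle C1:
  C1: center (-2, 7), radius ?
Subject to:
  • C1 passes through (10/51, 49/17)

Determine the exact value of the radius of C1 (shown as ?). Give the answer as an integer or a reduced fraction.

14/3

1. [C1∋P]  r_C1² − 196/9 = 0  ⇒  r_C1 = 14/3 (r>0 drops 1)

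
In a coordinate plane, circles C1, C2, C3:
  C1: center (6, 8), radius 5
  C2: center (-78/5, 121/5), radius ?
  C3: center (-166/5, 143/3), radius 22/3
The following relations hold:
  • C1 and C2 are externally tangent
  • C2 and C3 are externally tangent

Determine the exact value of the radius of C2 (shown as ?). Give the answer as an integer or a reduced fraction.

1. [ext C1·C2]  r_C2² + 10r_C2 − 704 = 0  ⇒  r_C2 = 22 (r>0 drops 1)
2. [ext C2·C3]  r_C2² + (44/3)r_C2 − 2420/3 = 0  ⇒  r_C2 = 22 (r>0 drops 1)

22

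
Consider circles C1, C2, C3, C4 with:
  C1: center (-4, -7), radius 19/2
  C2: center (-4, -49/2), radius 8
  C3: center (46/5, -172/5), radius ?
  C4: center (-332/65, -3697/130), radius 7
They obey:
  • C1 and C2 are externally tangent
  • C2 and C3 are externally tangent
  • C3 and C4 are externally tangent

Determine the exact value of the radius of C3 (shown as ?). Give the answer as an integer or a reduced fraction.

1. [ext C2·C3]  r_C3² + 16r_C3 − 833/4 = 0  ⇒  r_C3 = 17/2 (r>0 drops 1)
2. [ext C3·C4]  r_C3² + 14r_C3 − 765/4 = 0  ⇒  r_C3 = 17/2 (r>0 drops 1)

17/2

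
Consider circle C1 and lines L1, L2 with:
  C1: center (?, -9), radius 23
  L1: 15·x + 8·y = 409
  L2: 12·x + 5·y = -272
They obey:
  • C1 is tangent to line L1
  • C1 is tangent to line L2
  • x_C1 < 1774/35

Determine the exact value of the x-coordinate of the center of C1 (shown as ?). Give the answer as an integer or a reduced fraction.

6

1. [C1‖L1]  x_C1² − (962/15)x_C1 + 1744/5 = 0  ⇒  x_C1 = 6 or 872/15
2. [C1‖L2]  x_C1² + (227/6)x_C1 − 263 = 0  ⇒  x_C1 = -263/6 or 6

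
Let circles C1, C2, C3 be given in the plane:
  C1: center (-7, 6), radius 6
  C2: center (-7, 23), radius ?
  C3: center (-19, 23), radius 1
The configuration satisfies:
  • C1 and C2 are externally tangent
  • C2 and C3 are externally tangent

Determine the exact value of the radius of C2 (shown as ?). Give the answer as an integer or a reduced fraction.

11

1. [ext C1·C2]  r_C2² + 12r_C2 − 253 = 0  ⇒  r_C2 = 11 (r>0 drops 1)
2. [ext C2·C3]  r_C2² + 2r_C2 − 143 = 0  ⇒  r_C2 = 11 (r>0 drops 1)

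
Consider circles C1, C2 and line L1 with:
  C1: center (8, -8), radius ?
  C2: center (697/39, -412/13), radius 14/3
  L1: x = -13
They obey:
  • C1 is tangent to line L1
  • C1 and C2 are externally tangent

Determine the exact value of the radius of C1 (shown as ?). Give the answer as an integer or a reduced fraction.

1. [C1‖L1]  r_C1² − 441 = 0  ⇒  r_C1 = 21 (r>0 drops 1)
2. [ext C1·C2]  r_C1² + (28/3)r_C1 − 637 = 0  ⇒  r_C1 = 21 (r>0 drops 1)

21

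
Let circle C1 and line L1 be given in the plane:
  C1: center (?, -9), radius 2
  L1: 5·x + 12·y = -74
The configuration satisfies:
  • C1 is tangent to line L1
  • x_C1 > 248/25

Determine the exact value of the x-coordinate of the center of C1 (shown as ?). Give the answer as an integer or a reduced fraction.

12

1. [C1‖L1]  x_C1² − (68/5)x_C1 + 96/5 = 0  ⇒  x_C1 = 8/5 or 12
2. given x_C1 > 248/25: keep 12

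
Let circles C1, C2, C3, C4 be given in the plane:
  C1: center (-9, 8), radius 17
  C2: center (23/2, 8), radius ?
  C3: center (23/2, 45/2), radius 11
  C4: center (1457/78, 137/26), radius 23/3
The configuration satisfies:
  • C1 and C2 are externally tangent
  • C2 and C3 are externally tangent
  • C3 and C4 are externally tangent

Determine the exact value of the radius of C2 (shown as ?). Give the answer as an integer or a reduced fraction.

1. [ext C1·C2]  r_C2² + 34r_C2 − 525/4 = 0  ⇒  r_C2 = 7/2 (r>0 drops 1)
2. [ext C2·C3]  r_C2² + 22r_C2 − 357/4 = 0  ⇒  r_C2 = 7/2 (r>0 drops 1)

7/2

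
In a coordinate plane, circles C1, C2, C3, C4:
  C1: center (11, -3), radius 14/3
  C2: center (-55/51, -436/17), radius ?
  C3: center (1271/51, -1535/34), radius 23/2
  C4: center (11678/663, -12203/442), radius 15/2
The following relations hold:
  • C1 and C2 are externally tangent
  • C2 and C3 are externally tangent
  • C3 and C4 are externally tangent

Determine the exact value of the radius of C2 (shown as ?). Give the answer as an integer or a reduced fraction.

1. [ext C1·C2]  r_C2² + (28/3)r_C2 − 637 = 0  ⇒  r_C2 = 21 (r>0 drops 1)
2. [ext C2·C3]  r_C2² + 23r_C2 − 924 = 0  ⇒  r_C2 = 21 (r>0 drops 1)

21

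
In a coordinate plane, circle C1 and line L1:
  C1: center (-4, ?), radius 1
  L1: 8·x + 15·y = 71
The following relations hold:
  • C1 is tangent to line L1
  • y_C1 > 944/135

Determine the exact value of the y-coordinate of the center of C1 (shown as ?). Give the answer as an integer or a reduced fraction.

1. [C1‖L1]  y_C1² − (206/15)y_C1 + 688/15 = 0  ⇒  y_C1 = 86/15 or 8
2. given y_C1 > 944/135: keep 8

8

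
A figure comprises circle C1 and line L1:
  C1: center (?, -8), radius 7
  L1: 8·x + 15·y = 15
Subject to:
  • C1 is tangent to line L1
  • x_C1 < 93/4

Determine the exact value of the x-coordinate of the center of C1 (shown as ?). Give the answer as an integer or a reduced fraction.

1. [C1‖L1]  x_C1² − (135/4)x_C1 + 127/2 = 0  ⇒  x_C1 = 2 or 127/4
2. given x_C1 < 93/4: keep 2

2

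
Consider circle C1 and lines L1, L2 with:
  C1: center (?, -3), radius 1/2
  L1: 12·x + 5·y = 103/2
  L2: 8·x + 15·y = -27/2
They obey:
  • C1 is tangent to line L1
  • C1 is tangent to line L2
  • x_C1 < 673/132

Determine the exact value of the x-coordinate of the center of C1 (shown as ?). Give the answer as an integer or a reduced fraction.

5

1. [C1‖L1]  x_C1² − (133/12)x_C1 + 365/12 = 0  ⇒  x_C1 = 5 or 73/12
2. [C1‖L2]  x_C1² − (63/8)x_C1 + 115/8 = 0  ⇒  x_C1 = 23/8 or 5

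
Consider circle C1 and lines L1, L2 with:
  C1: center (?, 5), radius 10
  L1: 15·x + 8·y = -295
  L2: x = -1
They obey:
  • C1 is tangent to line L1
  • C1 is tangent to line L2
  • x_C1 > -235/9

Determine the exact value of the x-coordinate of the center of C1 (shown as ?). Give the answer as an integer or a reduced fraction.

-11

1. [C1‖L1]  x_C1² + (134/3)x_C1 + 1111/3 = 0  ⇒  x_C1 = -101/3 or -11
2. [C1‖L2]  x_C1² + 2x_C1 − 99 = 0  ⇒  x_C1 = -11 or 9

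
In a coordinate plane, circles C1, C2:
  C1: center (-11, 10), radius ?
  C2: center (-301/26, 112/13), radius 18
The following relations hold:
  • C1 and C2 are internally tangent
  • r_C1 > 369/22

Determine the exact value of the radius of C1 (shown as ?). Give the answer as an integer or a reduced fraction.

1. [int C1,C2]  r_C1² − 36r_C1 + 1287/4 = 0  ⇒  r_C1 = 33/2 or 39/2
2. given r_C1 > 369/22: keep 39/2

39/2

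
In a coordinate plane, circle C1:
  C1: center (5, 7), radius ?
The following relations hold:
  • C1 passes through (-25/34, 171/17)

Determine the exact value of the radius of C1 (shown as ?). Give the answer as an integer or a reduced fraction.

1. [C1∋P]  r_C1² − 169/4 = 0  ⇒  r_C1 = 13/2 (r>0 drops 1)

13/2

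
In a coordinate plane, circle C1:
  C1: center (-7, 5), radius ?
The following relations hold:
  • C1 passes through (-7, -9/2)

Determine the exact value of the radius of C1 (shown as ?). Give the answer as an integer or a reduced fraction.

1. [C1∋P]  r_C1² − 361/4 = 0  ⇒  r_C1 = 19/2 (r>0 drops 1)

19/2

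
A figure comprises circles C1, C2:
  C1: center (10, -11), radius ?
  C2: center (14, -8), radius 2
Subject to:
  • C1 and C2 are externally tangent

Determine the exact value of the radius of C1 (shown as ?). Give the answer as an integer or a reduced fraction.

3

1. [ext C1·C2]  r_C1² + 4r_C1 − 21 = 0  ⇒  r_C1 = 3 (r>0 drops 1)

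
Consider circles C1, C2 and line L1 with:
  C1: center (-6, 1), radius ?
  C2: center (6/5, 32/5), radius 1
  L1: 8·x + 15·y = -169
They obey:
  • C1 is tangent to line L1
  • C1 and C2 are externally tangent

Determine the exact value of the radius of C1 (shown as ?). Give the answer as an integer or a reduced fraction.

1. [C1‖L1]  r_C1² − 64 = 0  ⇒  r_C1 = 8 (r>0 drops 1)
2. [ext C1·C2]  r_C1² + 2r_C1 − 80 = 0  ⇒  r_C1 = 8 (r>0 drops 1)

8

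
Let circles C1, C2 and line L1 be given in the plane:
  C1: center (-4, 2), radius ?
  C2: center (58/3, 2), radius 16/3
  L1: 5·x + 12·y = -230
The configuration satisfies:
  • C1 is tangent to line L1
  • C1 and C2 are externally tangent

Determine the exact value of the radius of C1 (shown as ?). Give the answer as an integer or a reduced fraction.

18

1. [C1‖L1]  r_C1² − 324 = 0  ⇒  r_C1 = 18 (r>0 drops 1)
2. [ext C1·C2]  r_C1² + (32/3)r_C1 − 516 = 0  ⇒  r_C1 = 18 (r>0 drops 1)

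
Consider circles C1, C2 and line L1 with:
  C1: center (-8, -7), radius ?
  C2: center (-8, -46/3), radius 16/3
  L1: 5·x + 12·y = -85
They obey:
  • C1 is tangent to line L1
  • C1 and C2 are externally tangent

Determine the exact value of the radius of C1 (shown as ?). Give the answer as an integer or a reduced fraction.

1. [C1‖L1]  r_C1² − 9 = 0  ⇒  r_C1 = 3 (r>0 drops 1)
2. [ext C1·C2]  r_C1² + (32/3)r_C1 − 41 = 0  ⇒  r_C1 = 3 (r>0 drops 1)

3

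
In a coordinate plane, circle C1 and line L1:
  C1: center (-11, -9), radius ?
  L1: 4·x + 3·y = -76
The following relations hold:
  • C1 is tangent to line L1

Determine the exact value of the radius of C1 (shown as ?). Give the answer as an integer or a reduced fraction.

1

1. [C1‖L1]  r_C1² − 1 = 0  ⇒  r_C1 = 1 (r>0 drops 1)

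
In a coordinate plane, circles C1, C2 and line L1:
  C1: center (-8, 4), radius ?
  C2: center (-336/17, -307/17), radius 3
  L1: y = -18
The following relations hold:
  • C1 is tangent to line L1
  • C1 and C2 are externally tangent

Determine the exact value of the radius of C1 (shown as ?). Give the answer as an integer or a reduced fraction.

22

1. [C1‖L1]  r_C1² − 484 = 0  ⇒  r_C1 = 22 (r>0 drops 1)
2. [ext C1·C2]  r_C1² + 6r_C1 − 616 = 0  ⇒  r_C1 = 22 (r>0 drops 1)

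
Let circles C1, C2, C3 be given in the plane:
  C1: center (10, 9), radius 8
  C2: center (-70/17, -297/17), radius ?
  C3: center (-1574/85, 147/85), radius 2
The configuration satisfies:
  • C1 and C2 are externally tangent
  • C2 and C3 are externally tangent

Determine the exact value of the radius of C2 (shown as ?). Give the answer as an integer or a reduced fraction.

1. [ext C1·C2]  r_C2² + 16r_C2 − 836 = 0  ⇒  r_C2 = 22 (r>0 drops 1)
2. [ext C2·C3]  r_C2² + 4r_C2 − 572 = 0  ⇒  r_C2 = 22 (r>0 drops 1)

22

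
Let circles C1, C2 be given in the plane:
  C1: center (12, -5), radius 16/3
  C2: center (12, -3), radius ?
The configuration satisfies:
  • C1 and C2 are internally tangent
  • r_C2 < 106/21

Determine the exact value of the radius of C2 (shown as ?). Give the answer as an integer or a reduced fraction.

10/3

1. [int C1,C2]  r_C2² − (32/3)r_C2 + 220/9 = 0  ⇒  r_C2 = 10/3 or 22/3
2. given r_C2 < 106/21: keep 10/3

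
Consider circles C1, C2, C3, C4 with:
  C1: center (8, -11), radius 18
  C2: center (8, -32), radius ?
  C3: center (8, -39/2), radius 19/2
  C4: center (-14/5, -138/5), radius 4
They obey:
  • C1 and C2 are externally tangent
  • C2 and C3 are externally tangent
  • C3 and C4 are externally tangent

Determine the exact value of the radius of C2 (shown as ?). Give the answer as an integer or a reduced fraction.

1. [ext C1·C2]  r_C2² + 36r_C2 − 117 = 0  ⇒  r_C2 = 3 (r>0 drops 1)
2. [ext C2·C3]  r_C2² + 19r_C2 − 66 = 0  ⇒  r_C2 = 3 (r>0 drops 1)

3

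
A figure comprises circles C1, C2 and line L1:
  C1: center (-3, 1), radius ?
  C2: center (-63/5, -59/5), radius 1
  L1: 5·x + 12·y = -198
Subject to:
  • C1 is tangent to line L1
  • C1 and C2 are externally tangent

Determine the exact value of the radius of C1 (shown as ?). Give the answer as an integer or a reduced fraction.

1. [C1‖L1]  r_C1² − 225 = 0  ⇒  r_C1 = 15 (r>0 drops 1)
2. [ext C1·C2]  r_C1² + 2r_C1 − 255 = 0  ⇒  r_C1 = 15 (r>0 drops 1)

15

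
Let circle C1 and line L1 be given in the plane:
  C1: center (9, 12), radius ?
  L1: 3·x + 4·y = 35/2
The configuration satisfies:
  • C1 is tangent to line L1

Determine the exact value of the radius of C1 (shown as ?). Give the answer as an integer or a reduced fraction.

23/2

1. [C1‖L1]  r_C1² − 529/4 = 0  ⇒  r_C1 = 23/2 (r>0 drops 1)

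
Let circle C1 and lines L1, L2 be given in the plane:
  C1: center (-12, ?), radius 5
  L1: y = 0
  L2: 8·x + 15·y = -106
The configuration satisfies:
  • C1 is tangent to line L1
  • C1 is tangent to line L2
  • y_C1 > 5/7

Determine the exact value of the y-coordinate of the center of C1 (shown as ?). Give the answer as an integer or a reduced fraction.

1. [C1‖L1]  y_C1² − 25 = 0  ⇒  y_C1 = -5 or 5
2. [C1‖L2]  y_C1² + (4/3)y_C1 − 95/3 = 0  ⇒  y_C1 = -19/3 or 5

5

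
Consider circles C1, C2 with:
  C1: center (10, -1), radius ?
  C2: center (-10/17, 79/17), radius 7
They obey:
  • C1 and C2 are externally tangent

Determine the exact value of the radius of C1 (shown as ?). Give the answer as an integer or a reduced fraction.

5

1. [ext C1·C2]  r_C1² + 14r_C1 − 95 = 0  ⇒  r_C1 = 5 (r>0 drops 1)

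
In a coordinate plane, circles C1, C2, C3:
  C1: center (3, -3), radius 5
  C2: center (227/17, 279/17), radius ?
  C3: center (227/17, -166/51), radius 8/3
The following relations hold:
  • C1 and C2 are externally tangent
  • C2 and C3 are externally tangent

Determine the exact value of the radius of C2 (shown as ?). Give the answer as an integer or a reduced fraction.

17

1. [ext C1·C2]  r_C2² + 10r_C2 − 459 = 0  ⇒  r_C2 = 17 (r>0 drops 1)
2. [ext C2·C3]  r_C2² + (16/3)r_C2 − 1139/3 = 0  ⇒  r_C2 = 17 (r>0 drops 1)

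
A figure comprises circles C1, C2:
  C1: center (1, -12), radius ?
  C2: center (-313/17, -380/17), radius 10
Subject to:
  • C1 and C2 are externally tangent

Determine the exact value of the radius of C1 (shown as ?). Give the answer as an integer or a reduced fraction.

1. [ext C1·C2]  r_C1² + 20r_C1 − 384 = 0  ⇒  r_C1 = 12 (r>0 drops 1)

12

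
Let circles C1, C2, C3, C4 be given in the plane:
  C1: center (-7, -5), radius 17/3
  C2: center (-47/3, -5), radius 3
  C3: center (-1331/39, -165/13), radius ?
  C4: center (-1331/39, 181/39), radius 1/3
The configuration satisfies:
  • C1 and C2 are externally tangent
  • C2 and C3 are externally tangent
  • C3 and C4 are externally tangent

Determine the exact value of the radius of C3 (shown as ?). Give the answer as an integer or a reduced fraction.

17

1. [ext C2·C3]  r_C3² + 6r_C3 − 391 = 0  ⇒  r_C3 = 17 (r>0 drops 1)
2. [ext C3·C4]  r_C3² + (2/3)r_C3 − 901/3 = 0  ⇒  r_C3 = 17 (r>0 drops 1)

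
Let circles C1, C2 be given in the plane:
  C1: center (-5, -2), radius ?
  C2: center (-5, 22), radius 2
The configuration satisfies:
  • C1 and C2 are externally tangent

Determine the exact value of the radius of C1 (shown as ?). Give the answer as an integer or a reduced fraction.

22

1. [ext C1·C2]  r_C1² + 4r_C1 − 572 = 0  ⇒  r_C1 = 22 (r>0 drops 1)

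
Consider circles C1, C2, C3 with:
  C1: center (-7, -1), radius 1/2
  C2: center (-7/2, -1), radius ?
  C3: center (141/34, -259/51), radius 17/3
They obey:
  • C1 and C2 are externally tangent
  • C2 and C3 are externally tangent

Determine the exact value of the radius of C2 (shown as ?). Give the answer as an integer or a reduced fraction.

3

1. [ext C1·C2]  r_C2² + 1r_C2 − 12 = 0  ⇒  r_C2 = 3 (r>0 drops 1)
2. [ext C2·C3]  r_C2² + (34/3)r_C2 − 43 = 0  ⇒  r_C2 = 3 (r>0 drops 1)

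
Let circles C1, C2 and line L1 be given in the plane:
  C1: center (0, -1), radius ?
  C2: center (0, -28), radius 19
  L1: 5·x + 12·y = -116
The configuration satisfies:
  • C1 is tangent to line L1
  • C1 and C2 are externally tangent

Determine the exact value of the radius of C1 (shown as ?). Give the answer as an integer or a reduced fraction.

1. [C1‖L1]  r_C1² − 64 = 0  ⇒  r_C1 = 8 (r>0 drops 1)
2. [ext C1·C2]  r_C1² + 38r_C1 − 368 = 0  ⇒  r_C1 = 8 (r>0 drops 1)

8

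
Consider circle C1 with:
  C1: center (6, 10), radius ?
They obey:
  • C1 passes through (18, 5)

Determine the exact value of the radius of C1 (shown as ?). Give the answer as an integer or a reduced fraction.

1. [C1∋P]  r_C1² − 169 = 0  ⇒  r_C1 = 13 (r>0 drops 1)

13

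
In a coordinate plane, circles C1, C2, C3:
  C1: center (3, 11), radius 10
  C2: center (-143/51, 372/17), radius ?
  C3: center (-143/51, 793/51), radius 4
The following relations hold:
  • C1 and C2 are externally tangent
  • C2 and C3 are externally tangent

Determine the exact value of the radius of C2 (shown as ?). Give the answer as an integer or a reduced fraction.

1. [ext C1·C2]  r_C2² + 20r_C2 − 469/9 = 0  ⇒  r_C2 = 7/3 (r>0 drops 1)
2. [ext C2·C3]  r_C2² + 8r_C2 − 217/9 = 0  ⇒  r_C2 = 7/3 (r>0 drops 1)

7/3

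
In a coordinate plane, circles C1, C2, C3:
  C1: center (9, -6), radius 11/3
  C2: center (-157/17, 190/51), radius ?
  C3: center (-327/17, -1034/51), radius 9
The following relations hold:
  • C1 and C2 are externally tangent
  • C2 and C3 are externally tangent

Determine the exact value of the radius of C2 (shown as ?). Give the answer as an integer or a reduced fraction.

17

1. [ext C1·C2]  r_C2² + (22/3)r_C2 − 1241/3 = 0  ⇒  r_C2 = 17 (r>0 drops 1)
2. [ext C2·C3]  r_C2² + 18r_C2 − 595 = 0  ⇒  r_C2 = 17 (r>0 drops 1)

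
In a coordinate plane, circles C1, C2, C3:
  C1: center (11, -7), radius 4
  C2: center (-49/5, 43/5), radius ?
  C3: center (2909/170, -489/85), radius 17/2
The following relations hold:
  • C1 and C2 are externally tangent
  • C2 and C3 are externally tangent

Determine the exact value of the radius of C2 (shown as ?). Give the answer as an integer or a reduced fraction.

22

1. [ext C1·C2]  r_C2² + 8r_C2 − 660 = 0  ⇒  r_C2 = 22 (r>0 drops 1)
2. [ext C2·C3]  r_C2² + 17r_C2 − 858 = 0  ⇒  r_C2 = 22 (r>0 drops 1)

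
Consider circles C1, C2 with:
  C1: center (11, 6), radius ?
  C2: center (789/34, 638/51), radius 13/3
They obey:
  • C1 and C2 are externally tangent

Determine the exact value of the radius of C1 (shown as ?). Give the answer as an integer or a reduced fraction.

1. [ext C1·C2]  r_C1² + (26/3)r_C1 − 2071/12 = 0  ⇒  r_C1 = 19/2 (r>0 drops 1)

19/2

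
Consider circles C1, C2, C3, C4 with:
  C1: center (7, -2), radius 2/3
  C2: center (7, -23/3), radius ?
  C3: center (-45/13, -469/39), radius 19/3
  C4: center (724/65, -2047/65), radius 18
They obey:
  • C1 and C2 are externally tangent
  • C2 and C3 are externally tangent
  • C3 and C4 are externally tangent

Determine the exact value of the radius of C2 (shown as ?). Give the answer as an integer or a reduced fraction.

5

1. [ext C1·C2]  r_C2² + (4/3)r_C2 − 95/3 = 0  ⇒  r_C2 = 5 (r>0 drops 1)
2. [ext C2·C3]  r_C2² + (38/3)r_C2 − 265/3 = 0  ⇒  r_C2 = 5 (r>0 drops 1)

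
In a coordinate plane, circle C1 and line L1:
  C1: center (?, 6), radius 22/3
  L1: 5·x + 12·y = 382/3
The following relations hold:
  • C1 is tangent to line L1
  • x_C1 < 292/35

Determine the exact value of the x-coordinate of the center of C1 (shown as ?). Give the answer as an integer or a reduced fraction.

-8

1. [C1‖L1]  x_C1² − (332/15)x_C1 − 3616/15 = 0  ⇒  x_C1 = -8 or 452/15
2. given x_C1 < 292/35: keep -8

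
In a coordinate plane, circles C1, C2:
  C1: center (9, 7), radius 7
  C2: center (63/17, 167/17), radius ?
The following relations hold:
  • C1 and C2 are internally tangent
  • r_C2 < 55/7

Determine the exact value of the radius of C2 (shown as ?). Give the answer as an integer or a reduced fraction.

1. [int C1,C2]  r_C2² − 14r_C2 + 13 = 0  ⇒  r_C2 = 1 or 13
2. given r_C2 < 55/7: keep 1

1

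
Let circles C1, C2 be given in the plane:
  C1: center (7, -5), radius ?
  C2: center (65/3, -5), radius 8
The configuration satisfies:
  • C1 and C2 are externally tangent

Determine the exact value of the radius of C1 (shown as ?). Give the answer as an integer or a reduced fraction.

1. [ext C1·C2]  r_C1² + 16r_C1 − 1360/9 = 0  ⇒  r_C1 = 20/3 (r>0 drops 1)

20/3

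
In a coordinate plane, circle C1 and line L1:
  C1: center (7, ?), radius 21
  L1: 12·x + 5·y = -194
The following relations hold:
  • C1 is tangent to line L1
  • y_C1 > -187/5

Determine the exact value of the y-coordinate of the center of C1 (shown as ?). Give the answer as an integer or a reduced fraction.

1. [C1‖L1]  y_C1² + (556/5)y_C1 + 551/5 = 0  ⇒  y_C1 = -551/5 or -1
2. given y_C1 > -187/5: keep -1

-1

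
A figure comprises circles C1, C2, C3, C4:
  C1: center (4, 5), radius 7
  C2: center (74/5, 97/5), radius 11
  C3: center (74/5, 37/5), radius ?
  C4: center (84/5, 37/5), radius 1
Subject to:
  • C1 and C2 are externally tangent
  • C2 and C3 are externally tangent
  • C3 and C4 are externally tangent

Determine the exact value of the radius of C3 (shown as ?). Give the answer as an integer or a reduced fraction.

1. [ext C2·C3]  r_C3² + 22r_C3 − 23 = 0  ⇒  r_C3 = 1 (r>0 drops 1)
2. [ext C3·C4]  r_C3² + 2r_C3 − 3 = 0  ⇒  r_C3 = 1 (r>0 drops 1)

1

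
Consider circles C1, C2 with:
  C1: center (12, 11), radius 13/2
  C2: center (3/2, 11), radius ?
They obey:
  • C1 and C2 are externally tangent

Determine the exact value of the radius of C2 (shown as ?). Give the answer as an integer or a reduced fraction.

1. [ext C1·C2]  r_C2² + 13r_C2 − 68 = 0  ⇒  r_C2 = 4 (r>0 drops 1)

4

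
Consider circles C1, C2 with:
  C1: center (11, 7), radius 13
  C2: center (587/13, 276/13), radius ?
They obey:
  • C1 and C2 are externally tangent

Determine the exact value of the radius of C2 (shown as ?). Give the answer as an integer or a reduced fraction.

24

1. [ext C1·C2]  r_C2² + 26r_C2 − 1200 = 0  ⇒  r_C2 = 24 (r>0 drops 1)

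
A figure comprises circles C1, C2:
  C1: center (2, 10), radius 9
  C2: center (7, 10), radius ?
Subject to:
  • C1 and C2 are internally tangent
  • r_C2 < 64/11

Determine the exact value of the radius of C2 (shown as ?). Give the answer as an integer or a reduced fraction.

4

1. [int C1,C2]  r_C2² − 18r_C2 + 56 = 0  ⇒  r_C2 = 4 or 14
2. given r_C2 < 64/11: keep 4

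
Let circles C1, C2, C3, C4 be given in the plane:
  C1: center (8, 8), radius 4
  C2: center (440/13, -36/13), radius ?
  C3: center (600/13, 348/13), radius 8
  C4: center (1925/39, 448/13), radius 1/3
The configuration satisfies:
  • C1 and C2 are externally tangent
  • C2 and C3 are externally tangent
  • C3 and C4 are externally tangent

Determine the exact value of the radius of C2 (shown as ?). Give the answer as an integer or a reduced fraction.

1. [ext C1·C2]  r_C2² + 8r_C2 − 768 = 0  ⇒  r_C2 = 24 (r>0 drops 1)
2. [ext C2·C3]  r_C2² + 16r_C2 − 960 = 0  ⇒  r_C2 = 24 (r>0 drops 1)

24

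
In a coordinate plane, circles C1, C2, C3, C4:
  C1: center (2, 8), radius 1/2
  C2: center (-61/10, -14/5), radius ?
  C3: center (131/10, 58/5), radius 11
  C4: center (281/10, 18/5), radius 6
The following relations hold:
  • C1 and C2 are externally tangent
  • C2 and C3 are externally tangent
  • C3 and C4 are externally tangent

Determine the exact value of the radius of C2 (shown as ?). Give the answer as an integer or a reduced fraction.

13

1. [ext C1·C2]  r_C2² + 1r_C2 − 182 = 0  ⇒  r_C2 = 13 (r>0 drops 1)
2. [ext C2·C3]  r_C2² + 22r_C2 − 455 = 0  ⇒  r_C2 = 13 (r>0 drops 1)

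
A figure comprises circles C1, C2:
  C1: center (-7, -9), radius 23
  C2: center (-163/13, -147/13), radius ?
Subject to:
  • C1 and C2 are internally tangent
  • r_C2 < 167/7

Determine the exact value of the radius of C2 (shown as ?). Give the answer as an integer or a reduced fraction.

17

1. [int C1,C2]  r_C2² − 46r_C2 + 493 = 0  ⇒  r_C2 = 17 or 29
2. given r_C2 < 167/7: keep 17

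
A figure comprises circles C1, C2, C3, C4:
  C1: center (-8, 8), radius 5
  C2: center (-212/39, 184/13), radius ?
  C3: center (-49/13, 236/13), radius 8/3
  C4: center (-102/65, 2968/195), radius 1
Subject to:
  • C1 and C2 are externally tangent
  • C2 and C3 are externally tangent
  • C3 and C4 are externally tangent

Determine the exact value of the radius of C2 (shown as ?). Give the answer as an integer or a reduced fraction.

1. [ext C1·C2]  r_C2² + 10r_C2 − 175/9 = 0  ⇒  r_C2 = 5/3 (r>0 drops 1)
2. [ext C2·C3]  r_C2² + (16/3)r_C2 − 35/3 = 0  ⇒  r_C2 = 5/3 (r>0 drops 1)

5/3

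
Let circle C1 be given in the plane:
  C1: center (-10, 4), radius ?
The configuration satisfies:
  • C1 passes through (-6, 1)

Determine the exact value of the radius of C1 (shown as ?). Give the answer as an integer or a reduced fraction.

1. [C1∋P]  r_C1² − 25 = 0  ⇒  r_C1 = 5 (r>0 drops 1)

5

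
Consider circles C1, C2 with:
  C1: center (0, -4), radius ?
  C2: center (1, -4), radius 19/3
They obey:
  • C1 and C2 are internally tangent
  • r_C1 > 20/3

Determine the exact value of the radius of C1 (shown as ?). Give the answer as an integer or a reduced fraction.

1. [int C1,C2]  r_C1² − (38/3)r_C1 + 352/9 = 0  ⇒  r_C1 = 16/3 or 22/3
2. given r_C1 > 20/3: keep 22/3

22/3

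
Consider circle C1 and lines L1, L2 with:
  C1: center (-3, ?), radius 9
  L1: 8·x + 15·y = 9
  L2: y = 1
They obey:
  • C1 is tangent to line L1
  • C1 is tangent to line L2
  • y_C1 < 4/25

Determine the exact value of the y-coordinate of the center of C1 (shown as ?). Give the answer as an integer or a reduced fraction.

1. [C1‖L1]  y_C1² − (22/5)y_C1 − 496/5 = 0  ⇒  y_C1 = -8 or 62/5
2. [C1‖L2]  y_C1² − 2y_C1 − 80 = 0  ⇒  y_C1 = -8 or 10

-8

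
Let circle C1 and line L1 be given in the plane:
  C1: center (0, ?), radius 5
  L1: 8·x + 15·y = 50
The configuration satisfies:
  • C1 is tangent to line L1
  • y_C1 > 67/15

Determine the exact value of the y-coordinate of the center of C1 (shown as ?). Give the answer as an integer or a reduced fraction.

9

1. [C1‖L1]  y_C1² − (20/3)y_C1 − 21 = 0  ⇒  y_C1 = -7/3 or 9
2. given y_C1 > 67/15: keep 9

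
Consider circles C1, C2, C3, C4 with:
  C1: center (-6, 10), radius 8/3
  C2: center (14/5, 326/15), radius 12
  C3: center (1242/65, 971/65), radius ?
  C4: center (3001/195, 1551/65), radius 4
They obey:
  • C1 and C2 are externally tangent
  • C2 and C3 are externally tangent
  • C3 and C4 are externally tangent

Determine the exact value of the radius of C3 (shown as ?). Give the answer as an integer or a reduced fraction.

1. [ext C2·C3]  r_C3² + 24r_C3 − 1513/9 = 0  ⇒  r_C3 = 17/3 (r>0 drops 1)
2. [ext C3·C4]  r_C3² + 8r_C3 − 697/9 = 0  ⇒  r_C3 = 17/3 (r>0 drops 1)

17/3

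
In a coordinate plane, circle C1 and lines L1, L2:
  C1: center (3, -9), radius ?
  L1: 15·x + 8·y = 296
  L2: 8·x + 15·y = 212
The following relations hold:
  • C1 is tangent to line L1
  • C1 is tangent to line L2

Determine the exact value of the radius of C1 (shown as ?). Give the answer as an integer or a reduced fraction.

19

1. [C1‖L1]  r_C1² − 361 = 0  ⇒  r_C1 = 19 (r>0 drops 1)
2. [C1‖L2]  r_C1² − 361 = 0  ⇒  r_C1 = 19 (r>0 drops 1)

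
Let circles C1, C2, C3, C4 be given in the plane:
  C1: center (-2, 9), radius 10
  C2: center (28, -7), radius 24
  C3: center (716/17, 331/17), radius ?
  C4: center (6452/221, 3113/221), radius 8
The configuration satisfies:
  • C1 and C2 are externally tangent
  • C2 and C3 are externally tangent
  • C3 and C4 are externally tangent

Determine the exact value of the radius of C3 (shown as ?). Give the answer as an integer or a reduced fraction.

6

1. [ext C2·C3]  r_C3² + 48r_C3 − 324 = 0  ⇒  r_C3 = 6 (r>0 drops 1)
2. [ext C3·C4]  r_C3² + 16r_C3 − 132 = 0  ⇒  r_C3 = 6 (r>0 drops 1)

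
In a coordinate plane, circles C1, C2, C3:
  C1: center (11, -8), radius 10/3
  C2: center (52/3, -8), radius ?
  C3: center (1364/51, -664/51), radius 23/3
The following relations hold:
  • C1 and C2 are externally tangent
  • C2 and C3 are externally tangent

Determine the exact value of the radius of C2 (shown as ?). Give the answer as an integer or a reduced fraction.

1. [ext C1·C2]  r_C2² + (20/3)r_C2 − 29 = 0  ⇒  r_C2 = 3 (r>0 drops 1)
2. [ext C2·C3]  r_C2² + (46/3)r_C2 − 55 = 0  ⇒  r_C2 = 3 (r>0 drops 1)

3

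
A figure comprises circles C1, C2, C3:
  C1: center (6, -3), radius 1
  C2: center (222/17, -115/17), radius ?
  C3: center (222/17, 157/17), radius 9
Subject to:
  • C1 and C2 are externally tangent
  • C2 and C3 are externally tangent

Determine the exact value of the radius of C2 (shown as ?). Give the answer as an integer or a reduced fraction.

1. [ext C1·C2]  r_C2² + 2r_C2 − 63 = 0  ⇒  r_C2 = 7 (r>0 drops 1)
2. [ext C2·C3]  r_C2² + 18r_C2 − 175 = 0  ⇒  r_C2 = 7 (r>0 drops 1)

7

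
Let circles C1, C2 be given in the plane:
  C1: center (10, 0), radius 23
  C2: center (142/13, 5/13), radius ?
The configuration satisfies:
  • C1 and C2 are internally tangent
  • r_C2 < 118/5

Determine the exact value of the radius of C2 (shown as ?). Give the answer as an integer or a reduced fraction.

22

1. [int C1,C2]  r_C2² − 46r_C2 + 528 = 0  ⇒  r_C2 = 22 or 24
2. given r_C2 < 118/5: keep 22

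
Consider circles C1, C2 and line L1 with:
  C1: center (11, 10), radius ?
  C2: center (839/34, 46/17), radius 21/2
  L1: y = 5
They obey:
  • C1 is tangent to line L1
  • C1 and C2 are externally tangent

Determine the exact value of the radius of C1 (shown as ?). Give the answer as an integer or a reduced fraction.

1. [C1‖L1]  r_C1² − 25 = 0  ⇒  r_C1 = 5 (r>0 drops 1)
2. [ext C1·C2]  r_C1² + 21r_C1 − 130 = 0  ⇒  r_C1 = 5 (r>0 drops 1)

5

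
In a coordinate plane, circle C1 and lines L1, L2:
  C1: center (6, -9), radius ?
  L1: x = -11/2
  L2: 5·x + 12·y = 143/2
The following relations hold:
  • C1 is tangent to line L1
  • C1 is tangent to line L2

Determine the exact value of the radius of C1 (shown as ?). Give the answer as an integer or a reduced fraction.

1. [C1‖L1]  r_C1² − 529/4 = 0  ⇒  r_C1 = 23/2 (r>0 drops 1)
2. [C1‖L2]  r_C1² − 529/4 = 0  ⇒  r_C1 = 23/2 (r>0 drops 1)

23/2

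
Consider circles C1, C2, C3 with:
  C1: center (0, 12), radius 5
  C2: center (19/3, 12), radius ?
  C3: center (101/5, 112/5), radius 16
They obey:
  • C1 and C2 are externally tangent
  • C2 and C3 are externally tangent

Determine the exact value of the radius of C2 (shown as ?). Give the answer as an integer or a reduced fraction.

4/3

1. [ext C1·C2]  r_C2² + 10r_C2 − 136/9 = 0  ⇒  r_C2 = 4/3 (r>0 drops 1)
2. [ext C2·C3]  r_C2² + 32r_C2 − 400/9 = 0  ⇒  r_C2 = 4/3 (r>0 drops 1)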